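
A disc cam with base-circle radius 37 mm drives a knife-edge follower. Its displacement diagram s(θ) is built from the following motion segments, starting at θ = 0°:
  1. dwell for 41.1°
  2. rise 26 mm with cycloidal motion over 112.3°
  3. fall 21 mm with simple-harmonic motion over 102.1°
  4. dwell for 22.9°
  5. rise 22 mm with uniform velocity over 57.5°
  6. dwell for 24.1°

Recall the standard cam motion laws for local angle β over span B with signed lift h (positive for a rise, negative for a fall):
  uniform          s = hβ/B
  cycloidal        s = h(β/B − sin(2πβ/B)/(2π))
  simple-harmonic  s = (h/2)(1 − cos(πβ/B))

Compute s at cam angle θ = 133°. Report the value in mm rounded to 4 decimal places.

seg 1 [0°–41.1°] dwell: s stays 0.0000
seg 2 [41.1°–153.4°] cycloidal, h=26: θ=133° here. β=91.9, B=112.3. 26·(0.8183 − sin(2π·0.8183)/(2π)) = 25.0393 → s = 25.0393

25.0393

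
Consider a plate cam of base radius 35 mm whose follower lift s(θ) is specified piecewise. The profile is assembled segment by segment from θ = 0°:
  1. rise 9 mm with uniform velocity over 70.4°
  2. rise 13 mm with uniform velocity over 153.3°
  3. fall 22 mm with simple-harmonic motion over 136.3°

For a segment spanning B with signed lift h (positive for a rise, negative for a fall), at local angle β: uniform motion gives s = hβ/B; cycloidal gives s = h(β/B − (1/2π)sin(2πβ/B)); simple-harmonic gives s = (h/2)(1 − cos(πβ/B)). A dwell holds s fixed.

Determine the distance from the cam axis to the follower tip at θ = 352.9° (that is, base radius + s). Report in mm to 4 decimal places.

seg 1 [0°–70.4°] uniform, h=9: full span → s += 9 → s = 9.0000
seg 2 [70.4°–223.7°] uniform, h=13: full span → s += 13 → s = 22.0000
seg 3 [223.7°–360°] simple-harmonic, h=-22: θ=352.9° here. β=129.2, B=136.3. -22/2·(1 − cos(π·0.9479)) = -21.8530 → s = 0.1470
radial distance = base radius + s = 35 + 0.1470 = 35.1470

35.1470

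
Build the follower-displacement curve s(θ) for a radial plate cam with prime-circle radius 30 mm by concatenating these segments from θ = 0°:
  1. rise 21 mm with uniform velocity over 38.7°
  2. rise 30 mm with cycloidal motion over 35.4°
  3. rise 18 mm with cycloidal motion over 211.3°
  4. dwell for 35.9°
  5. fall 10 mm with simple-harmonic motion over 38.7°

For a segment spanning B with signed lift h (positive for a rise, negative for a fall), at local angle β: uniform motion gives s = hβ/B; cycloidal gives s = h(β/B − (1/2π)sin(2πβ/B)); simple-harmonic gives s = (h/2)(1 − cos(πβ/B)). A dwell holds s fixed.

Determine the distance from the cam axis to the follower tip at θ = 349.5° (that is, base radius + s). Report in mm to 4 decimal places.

seg 1 [0°–38.7°] uniform, h=21: full span → s += 21 → s = 21.0000
seg 2 [38.7°–74.1°] cycloidal, h=30: full span → s += 30 → s = 51.0000
seg 3 [74.1°–285.4°] cycloidal, h=18: full span → s += 18 → s = 69.0000
seg 4 [285.4°–321.3°] dwell: s stays 69.0000
seg 5 [321.3°–360°] simple-harmonic, h=-10: θ=349.5° here. β=28.2, B=38.7. -10/2·(1 − cos(π·0.7287)) = -8.2910 → s = 60.7090
radial distance = base radius + s = 30 + 60.7090 = 90.7090

90.7090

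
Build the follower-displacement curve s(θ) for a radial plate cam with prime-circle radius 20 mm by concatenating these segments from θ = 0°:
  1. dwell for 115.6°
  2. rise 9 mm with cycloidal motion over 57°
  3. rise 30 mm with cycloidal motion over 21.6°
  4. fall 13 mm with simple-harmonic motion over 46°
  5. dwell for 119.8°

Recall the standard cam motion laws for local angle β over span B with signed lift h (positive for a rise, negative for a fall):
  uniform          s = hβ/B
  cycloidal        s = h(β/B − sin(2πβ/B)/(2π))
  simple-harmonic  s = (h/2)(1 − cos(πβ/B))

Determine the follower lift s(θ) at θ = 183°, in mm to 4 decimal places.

seg 1 [0°–115.6°] dwell: s stays 0.0000
seg 2 [115.6°–172.6°] cycloidal, h=9: full span → s += 9 → s = 9.0000
seg 3 [172.6°–194.2°] cycloidal, h=30: θ=183° here. β=10.4, B=21.6. 30·(0.4815 − sin(2π·0.4815)/(2π)) = 13.8901 → s = 22.8901

22.8901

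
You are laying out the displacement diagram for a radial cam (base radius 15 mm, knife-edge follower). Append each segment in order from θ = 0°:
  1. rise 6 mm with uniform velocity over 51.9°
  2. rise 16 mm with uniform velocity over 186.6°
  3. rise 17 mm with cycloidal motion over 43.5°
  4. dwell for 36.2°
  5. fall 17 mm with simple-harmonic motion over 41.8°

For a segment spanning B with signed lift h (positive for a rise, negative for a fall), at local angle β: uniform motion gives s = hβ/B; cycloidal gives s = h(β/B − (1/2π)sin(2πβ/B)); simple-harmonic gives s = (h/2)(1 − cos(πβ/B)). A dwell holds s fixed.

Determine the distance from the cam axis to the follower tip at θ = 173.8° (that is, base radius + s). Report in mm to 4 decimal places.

seg 1 [0°–51.9°] uniform, h=6: full span → s += 6 → s = 6.0000
seg 2 [51.9°–238.5°] uniform, h=16: θ=173.8° here. β=121.9, B=186.6. 16·121.9/186.6 = 10.4523 → s = 16.4523
radial distance = base radius + s = 15 + 16.4523 = 31.4523

31.4523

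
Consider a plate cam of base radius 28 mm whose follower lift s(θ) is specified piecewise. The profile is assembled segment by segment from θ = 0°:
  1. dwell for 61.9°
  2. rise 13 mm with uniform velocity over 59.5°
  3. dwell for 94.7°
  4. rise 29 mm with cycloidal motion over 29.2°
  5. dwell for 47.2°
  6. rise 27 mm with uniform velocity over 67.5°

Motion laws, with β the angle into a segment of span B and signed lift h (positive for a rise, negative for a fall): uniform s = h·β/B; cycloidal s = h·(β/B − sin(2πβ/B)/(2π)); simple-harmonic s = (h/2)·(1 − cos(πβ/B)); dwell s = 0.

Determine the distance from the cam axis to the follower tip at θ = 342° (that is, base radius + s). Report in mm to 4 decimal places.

seg 1 [0°–61.9°] dwell: s stays 0.0000
seg 2 [61.9°–121.4°] uniform, h=13: full span → s += 13 → s = 13.0000
seg 3 [121.4°–216.1°] dwell: s stays 13.0000
seg 4 [216.1°–245.3°] cycloidal, h=29: full span → s += 29 → s = 42.0000
seg 5 [245.3°–292.5°] dwell: s stays 42.0000
seg 6 [292.5°–360°] uniform, h=27: θ=342° here. β=49.5, B=67.5. 27·49.5/67.5 = 19.8000 → s = 61.8000
radial distance = base radius + s = 28 + 61.8000 = 89.8000

89.8000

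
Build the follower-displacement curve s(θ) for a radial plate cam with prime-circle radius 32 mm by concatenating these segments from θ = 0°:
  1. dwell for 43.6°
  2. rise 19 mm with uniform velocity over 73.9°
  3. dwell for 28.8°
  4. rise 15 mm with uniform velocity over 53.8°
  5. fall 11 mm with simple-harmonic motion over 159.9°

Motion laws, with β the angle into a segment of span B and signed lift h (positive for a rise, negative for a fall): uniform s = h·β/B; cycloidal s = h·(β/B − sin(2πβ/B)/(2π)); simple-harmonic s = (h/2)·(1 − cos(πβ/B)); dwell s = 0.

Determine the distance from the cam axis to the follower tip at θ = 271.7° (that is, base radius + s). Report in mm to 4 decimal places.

seg 1 [0°–43.6°] dwell: s stays 0.0000
seg 2 [43.6°–117.5°] uniform, h=19: full span → s += 19 → s = 19.0000
seg 3 [117.5°–146.3°] dwell: s stays 19.0000
seg 4 [146.3°–200.1°] uniform, h=15: full span → s += 15 → s = 34.0000
seg 5 [200.1°–360°] simple-harmonic, h=-11: θ=271.7° here. β=71.6, B=159.9. -11/2·(1 − cos(π·0.4478)) = -4.6017 → s = 29.3983
radial distance = base radius + s = 32 + 29.3983 = 61.3983

61.3983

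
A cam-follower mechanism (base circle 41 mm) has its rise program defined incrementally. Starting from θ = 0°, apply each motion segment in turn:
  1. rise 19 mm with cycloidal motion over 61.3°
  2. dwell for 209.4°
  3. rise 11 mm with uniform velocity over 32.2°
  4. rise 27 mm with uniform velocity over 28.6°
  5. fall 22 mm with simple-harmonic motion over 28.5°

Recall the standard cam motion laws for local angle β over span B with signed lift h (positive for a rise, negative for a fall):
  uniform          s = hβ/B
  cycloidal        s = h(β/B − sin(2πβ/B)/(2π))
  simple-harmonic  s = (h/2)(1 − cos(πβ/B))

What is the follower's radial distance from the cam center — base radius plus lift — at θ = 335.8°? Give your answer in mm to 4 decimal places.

seg 1 [0°–61.3°] cycloidal, h=19: full span → s += 19 → s = 19.0000
seg 2 [61.3°–270.7°] dwell: s stays 19.0000
seg 3 [270.7°–302.9°] uniform, h=11: full span → s += 11 → s = 30.0000
seg 4 [302.9°–331.5°] uniform, h=27: full span → s += 27 → s = 57.0000
seg 5 [331.5°–360°] simple-harmonic, h=-22: θ=335.8° here. β=4.3, B=28.5. -22/2·(1 − cos(π·0.1509)) = -1.2127 → s = 55.7873
radial distance = base radius + s = 41 + 55.7873 = 96.7873

96.7873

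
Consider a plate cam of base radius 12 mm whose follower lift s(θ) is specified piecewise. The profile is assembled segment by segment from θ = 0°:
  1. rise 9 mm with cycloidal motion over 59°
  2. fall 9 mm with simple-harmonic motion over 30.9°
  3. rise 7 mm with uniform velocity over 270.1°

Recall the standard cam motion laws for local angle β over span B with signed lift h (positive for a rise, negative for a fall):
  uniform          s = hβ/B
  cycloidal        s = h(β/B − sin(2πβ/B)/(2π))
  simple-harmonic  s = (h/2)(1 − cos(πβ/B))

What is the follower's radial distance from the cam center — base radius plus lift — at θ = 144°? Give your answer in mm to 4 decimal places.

seg 1 [0°–59°] cycloidal, h=9: full span → s += 9 → s = 9.0000
seg 2 [59°–89.9°] simple-harmonic, h=-9: full span → s += -9 → s = 0.0000
seg 3 [89.9°–360°] uniform, h=7: θ=144° here. β=54.1, B=270.1. 7·54.1/270.1 = 1.4021 → s = 1.4021
radial distance = base radius + s = 12 + 1.4021 = 13.4021

13.4021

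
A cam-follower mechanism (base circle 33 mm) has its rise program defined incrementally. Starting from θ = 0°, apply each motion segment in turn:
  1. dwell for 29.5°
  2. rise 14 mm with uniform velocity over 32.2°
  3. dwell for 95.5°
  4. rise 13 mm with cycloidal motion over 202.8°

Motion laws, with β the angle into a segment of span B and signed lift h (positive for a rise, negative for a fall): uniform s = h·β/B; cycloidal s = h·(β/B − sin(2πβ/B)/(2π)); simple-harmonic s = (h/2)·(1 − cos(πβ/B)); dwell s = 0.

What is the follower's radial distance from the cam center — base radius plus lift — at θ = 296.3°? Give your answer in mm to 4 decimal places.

seg 1 [0°–29.5°] dwell: s stays 0.0000
seg 2 [29.5°–61.7°] uniform, h=14: full span → s += 14 → s = 14.0000
seg 3 [61.7°–157.2°] dwell: s stays 14.0000
seg 4 [157.2°–360°] cycloidal, h=13: θ=296.3° here. β=139.1, B=202.8. 13·(0.6859 − sin(2π·0.6859)/(2π)) = 10.8201 → s = 24.8201
radial distance = base radius + s = 33 + 24.8201 = 57.8201

57.8201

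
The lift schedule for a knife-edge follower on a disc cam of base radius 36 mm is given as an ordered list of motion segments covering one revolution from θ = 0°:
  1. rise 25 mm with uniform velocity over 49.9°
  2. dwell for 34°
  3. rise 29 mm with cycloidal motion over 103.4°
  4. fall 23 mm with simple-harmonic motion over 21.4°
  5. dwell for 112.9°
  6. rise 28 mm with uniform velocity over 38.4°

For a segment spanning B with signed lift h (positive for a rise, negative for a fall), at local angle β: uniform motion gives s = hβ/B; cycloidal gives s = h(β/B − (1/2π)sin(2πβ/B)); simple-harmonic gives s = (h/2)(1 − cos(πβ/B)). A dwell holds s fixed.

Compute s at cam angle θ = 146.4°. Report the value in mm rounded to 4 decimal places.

seg 1 [0°–49.9°] uniform, h=25: full span → s += 25 → s = 25.0000
seg 2 [49.9°–83.9°] dwell: s stays 25.0000
seg 3 [83.9°–187.3°] cycloidal, h=29: θ=146.4° here. β=62.5, B=103.4. 29·(0.6044 − sin(2π·0.6044)/(2π)) = 20.3452 → s = 45.3452

45.3452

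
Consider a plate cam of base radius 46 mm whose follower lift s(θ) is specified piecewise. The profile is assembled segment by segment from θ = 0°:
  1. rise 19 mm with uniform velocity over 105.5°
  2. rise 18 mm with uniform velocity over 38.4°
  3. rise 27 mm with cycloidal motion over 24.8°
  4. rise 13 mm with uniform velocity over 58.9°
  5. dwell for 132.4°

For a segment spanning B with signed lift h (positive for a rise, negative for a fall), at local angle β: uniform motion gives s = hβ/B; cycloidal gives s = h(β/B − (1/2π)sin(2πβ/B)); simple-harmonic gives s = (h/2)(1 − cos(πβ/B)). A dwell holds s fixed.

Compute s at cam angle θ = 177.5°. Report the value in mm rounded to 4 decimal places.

seg 1 [0°–105.5°] uniform, h=19: full span → s += 19 → s = 19.0000
seg 2 [105.5°–143.9°] uniform, h=18: full span → s += 18 → s = 37.0000
seg 3 [143.9°–168.7°] cycloidal, h=27: full span → s += 27 → s = 64.0000
seg 4 [168.7°–227.6°] uniform, h=13: θ=177.5° here. β=8.8, B=58.9. 13·8.8/58.9 = 1.9423 → s = 65.9423

65.9423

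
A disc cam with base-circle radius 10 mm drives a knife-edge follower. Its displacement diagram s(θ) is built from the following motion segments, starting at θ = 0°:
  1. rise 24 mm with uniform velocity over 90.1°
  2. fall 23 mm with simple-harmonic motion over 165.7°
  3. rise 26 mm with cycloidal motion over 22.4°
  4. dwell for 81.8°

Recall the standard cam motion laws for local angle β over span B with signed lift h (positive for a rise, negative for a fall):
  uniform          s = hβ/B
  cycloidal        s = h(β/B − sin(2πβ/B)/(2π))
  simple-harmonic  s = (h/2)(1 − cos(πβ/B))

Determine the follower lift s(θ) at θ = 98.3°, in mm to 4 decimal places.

seg 1 [0°–90.1°] uniform, h=24: full span → s += 24 → s = 24.0000
seg 2 [90.1°–255.8°] simple-harmonic, h=-23: θ=98.3° here. β=8.2, B=165.7. -23/2·(1 − cos(π·0.0495)) = -0.1387 → s = 23.8613

23.8613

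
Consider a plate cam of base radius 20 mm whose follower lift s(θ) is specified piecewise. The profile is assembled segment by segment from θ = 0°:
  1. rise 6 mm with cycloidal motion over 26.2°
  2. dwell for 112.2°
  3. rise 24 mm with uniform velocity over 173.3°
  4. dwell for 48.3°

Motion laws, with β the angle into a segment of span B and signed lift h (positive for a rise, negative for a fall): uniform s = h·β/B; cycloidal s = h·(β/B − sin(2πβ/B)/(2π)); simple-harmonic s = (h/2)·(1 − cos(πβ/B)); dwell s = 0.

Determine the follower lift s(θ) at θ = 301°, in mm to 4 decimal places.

seg 1 [0°–26.2°] cycloidal, h=6: full span → s += 6 → s = 6.0000
seg 2 [26.2°–138.4°] dwell: s stays 6.0000
seg 3 [138.4°–311.7°] uniform, h=24: θ=301° here. β=162.6, B=173.3. 24·162.6/173.3 = 22.5182 → s = 28.5182

28.5182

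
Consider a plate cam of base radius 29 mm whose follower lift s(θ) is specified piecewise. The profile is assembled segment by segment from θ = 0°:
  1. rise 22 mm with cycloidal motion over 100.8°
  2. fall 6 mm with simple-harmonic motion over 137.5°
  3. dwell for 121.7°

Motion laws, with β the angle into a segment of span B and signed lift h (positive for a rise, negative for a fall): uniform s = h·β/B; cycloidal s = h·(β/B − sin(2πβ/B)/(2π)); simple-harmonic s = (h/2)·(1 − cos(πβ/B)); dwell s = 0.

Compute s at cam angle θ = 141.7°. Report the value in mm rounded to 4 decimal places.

seg 1 [0°–100.8°] cycloidal, h=22: full span → s += 22 → s = 22.0000
seg 2 [100.8°–238.3°] simple-harmonic, h=-6: θ=141.7° here. β=40.9, B=137.5. -6/2·(1 − cos(π·0.2975)) = -1.2173 → s = 20.7827

20.7827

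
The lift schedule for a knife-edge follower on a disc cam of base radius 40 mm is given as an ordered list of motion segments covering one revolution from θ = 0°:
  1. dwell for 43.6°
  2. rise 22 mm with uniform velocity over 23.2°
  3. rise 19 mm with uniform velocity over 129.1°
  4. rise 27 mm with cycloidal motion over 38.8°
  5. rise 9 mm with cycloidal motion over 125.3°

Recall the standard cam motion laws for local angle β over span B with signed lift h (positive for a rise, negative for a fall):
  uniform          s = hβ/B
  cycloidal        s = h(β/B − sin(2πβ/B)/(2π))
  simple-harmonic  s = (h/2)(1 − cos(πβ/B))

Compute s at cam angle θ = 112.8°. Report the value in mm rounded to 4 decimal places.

seg 1 [0°–43.6°] dwell: s stays 0.0000
seg 2 [43.6°–66.8°] uniform, h=22: full span → s += 22 → s = 22.0000
seg 3 [66.8°–195.9°] uniform, h=19: θ=112.8° here. β=46, B=129.1. 19·46/129.1 = 6.7699 → s = 28.7699

28.7699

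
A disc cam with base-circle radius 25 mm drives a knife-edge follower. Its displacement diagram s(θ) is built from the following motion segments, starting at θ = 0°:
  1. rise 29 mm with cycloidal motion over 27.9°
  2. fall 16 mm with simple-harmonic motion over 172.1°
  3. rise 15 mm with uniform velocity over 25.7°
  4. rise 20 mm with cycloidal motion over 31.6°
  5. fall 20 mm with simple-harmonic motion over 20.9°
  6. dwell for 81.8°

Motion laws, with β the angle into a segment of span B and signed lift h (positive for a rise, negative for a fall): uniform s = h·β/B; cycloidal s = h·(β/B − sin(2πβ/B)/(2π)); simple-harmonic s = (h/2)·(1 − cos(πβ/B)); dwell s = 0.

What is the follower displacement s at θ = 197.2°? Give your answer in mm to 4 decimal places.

seg 1 [0°–27.9°] cycloidal, h=29: full span → s += 29 → s = 29.0000
seg 2 [27.9°–200°] simple-harmonic, h=-16: θ=197.2° here. β=169.3, B=172.1. -16/2·(1 − cos(π·0.9837)) = -15.9896 → s = 13.0104

13.0104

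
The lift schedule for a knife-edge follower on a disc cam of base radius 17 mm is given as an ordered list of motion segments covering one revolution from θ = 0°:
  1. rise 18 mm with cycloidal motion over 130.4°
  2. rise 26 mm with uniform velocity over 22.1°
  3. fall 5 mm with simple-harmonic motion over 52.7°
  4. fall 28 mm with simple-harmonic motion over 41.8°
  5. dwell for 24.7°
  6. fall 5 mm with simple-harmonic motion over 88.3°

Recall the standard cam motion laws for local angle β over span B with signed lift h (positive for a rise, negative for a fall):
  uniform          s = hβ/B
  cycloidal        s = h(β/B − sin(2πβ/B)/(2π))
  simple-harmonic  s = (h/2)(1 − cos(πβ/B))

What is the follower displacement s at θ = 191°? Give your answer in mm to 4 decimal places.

seg 1 [0°–130.4°] cycloidal, h=18: full span → s += 18 → s = 18.0000
seg 2 [130.4°–152.5°] uniform, h=26: full span → s += 26 → s = 44.0000
seg 3 [152.5°–205.2°] simple-harmonic, h=-5: θ=191° here. β=38.5, B=52.7. -5/2·(1 − cos(π·0.7306)) = -4.1565 → s = 39.8435

39.8435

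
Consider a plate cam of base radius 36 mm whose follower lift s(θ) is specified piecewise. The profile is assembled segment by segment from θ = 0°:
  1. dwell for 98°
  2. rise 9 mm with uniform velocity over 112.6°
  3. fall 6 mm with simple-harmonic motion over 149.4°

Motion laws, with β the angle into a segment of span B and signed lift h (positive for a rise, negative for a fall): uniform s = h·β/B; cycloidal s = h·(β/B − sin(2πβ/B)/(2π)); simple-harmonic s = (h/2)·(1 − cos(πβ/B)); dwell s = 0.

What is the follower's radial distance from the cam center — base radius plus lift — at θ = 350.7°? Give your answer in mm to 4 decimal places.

seg 1 [0°–98°] dwell: s stays 0.0000
seg 2 [98°–210.6°] uniform, h=9: full span → s += 9 → s = 9.0000
seg 3 [210.6°–360°] simple-harmonic, h=-6: θ=350.7° here. β=140.1, B=149.4. -6/2·(1 − cos(π·0.9378)) = -5.9428 → s = 3.0572
radial distance = base radius + s = 36 + 3.0572 = 39.0572

39.0572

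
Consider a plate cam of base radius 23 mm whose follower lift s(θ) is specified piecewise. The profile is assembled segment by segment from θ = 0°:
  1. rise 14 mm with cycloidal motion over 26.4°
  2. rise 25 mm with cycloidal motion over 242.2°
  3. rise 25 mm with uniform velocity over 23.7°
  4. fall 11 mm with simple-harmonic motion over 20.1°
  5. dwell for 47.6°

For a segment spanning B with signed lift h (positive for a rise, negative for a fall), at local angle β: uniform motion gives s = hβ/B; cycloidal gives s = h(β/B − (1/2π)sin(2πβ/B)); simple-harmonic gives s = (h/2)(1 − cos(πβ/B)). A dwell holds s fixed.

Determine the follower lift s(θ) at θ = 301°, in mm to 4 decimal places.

seg 1 [0°–26.4°] cycloidal, h=14: full span → s += 14 → s = 14.0000
seg 2 [26.4°–268.6°] cycloidal, h=25: full span → s += 25 → s = 39.0000
seg 3 [268.6°–292.3°] uniform, h=25: full span → s += 25 → s = 64.0000
seg 4 [292.3°–312.4°] simple-harmonic, h=-11: θ=301° here. β=8.7, B=20.1. -11/2·(1 − cos(π·0.4328)) = -4.3481 → s = 59.6519

59.6519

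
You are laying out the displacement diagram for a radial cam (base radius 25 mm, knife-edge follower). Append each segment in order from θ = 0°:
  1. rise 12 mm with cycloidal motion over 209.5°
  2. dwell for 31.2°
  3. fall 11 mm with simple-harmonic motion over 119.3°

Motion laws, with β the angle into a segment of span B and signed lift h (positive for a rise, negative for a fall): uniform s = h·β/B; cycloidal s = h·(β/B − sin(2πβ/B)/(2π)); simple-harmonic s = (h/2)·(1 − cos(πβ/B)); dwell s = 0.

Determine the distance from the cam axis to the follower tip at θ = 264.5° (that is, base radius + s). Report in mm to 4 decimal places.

seg 1 [0°–209.5°] cycloidal, h=12: full span → s += 12 → s = 12.0000
seg 2 [209.5°–240.7°] dwell: s stays 12.0000
seg 3 [240.7°–360°] simple-harmonic, h=-11: θ=264.5° here. β=23.8, B=119.3. -11/2·(1 − cos(π·0.1995)) = -1.0453 → s = 10.9547
radial distance = base radius + s = 25 + 10.9547 = 35.9547

35.9547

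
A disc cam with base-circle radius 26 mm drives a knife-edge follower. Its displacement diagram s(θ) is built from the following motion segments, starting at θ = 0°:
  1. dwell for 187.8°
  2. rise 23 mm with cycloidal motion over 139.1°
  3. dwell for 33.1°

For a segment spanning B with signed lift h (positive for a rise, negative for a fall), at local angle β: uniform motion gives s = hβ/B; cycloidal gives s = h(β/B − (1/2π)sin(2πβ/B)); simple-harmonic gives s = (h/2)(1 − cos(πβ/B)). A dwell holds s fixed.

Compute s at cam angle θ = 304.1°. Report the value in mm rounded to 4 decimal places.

seg 1 [0°–187.8°] dwell: s stays 0.0000
seg 2 [187.8°–326.9°] cycloidal, h=23: θ=304.1° here. β=116.3, B=139.1. 23·(0.8361 − sin(2π·0.8361)/(2π)) = 22.3680 → s = 22.3680

22.3680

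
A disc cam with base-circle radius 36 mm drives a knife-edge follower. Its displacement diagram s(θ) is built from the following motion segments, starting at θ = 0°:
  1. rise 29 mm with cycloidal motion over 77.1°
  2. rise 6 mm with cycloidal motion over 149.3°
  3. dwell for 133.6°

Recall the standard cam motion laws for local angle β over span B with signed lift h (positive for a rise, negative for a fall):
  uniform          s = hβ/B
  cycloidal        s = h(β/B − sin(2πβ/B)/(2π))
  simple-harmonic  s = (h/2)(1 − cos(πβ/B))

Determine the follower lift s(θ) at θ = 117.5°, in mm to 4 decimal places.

seg 1 [0°–77.1°] cycloidal, h=29: full span → s += 29 → s = 29.0000
seg 2 [77.1°–226.4°] cycloidal, h=6: θ=117.5° here. β=40.4, B=149.3. 6·(0.2706 − sin(2π·0.2706)/(2π)) = 0.6766 → s = 29.6766

29.6766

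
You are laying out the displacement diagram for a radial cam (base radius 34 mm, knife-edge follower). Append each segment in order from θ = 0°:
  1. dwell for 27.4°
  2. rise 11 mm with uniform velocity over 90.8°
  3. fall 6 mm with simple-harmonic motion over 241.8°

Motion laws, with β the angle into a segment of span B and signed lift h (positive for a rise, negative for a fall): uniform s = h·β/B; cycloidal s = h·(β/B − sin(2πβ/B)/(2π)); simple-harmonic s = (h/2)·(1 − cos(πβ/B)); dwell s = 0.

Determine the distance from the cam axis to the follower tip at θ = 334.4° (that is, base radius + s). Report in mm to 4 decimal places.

seg 1 [0°–27.4°] dwell: s stays 0.0000
seg 2 [27.4°–118.2°] uniform, h=11: full span → s += 11 → s = 11.0000
seg 3 [118.2°–360°] simple-harmonic, h=-6: θ=334.4° here. β=216.2, B=241.8. -6/2·(1 − cos(π·0.8941)) = -5.8356 → s = 5.1644
radial distance = base radius + s = 34 + 5.1644 = 39.1644

39.1644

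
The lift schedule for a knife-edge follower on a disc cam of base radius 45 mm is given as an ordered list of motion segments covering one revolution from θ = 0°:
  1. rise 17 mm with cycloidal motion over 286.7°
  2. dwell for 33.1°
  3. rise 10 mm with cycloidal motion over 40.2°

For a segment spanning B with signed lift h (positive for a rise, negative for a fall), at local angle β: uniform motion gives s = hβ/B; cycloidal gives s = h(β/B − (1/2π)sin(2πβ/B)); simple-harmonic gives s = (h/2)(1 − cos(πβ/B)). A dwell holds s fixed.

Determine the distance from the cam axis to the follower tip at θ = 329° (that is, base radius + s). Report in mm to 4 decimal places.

seg 1 [0°–286.7°] cycloidal, h=17: full span → s += 17 → s = 17.0000
seg 2 [286.7°–319.8°] dwell: s stays 17.0000
seg 3 [319.8°–360°] cycloidal, h=10: θ=329° here. β=9.2, B=40.2. 10·(0.2289 − sin(2π·0.2289)/(2π)) = 0.7110 → s = 17.7110
radial distance = base radius + s = 45 + 17.7110 = 62.7110

62.7110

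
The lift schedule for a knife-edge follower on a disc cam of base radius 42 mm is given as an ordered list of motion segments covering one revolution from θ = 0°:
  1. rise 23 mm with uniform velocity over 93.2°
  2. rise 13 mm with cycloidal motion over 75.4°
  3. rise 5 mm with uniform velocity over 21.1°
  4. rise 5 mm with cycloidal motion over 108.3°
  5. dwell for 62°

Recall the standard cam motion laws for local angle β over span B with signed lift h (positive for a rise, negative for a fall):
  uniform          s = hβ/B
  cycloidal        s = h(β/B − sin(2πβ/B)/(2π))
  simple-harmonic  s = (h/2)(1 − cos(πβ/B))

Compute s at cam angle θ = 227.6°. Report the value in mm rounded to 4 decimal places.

seg 1 [0°–93.2°] uniform, h=23: full span → s += 23 → s = 23.0000
seg 2 [93.2°–168.6°] cycloidal, h=13: full span → s += 13 → s = 36.0000
seg 3 [168.6°–189.7°] uniform, h=5: full span → s += 5 → s = 41.0000
seg 4 [189.7°–298°] cycloidal, h=5: θ=227.6° here. β=37.9, B=108.3. 5·(0.3500 − sin(2π·0.3500)/(2π)) = 1.1058 → s = 42.1058

42.1058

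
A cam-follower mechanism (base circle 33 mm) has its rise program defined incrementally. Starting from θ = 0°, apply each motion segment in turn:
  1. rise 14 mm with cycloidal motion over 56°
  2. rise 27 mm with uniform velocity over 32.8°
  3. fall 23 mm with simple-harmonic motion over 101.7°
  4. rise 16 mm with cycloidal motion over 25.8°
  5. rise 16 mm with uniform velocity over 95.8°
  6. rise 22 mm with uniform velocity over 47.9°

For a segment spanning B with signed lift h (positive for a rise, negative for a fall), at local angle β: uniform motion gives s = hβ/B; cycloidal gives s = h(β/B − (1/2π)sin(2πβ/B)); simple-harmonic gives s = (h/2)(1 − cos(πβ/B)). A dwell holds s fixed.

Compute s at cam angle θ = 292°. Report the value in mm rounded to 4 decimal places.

seg 1 [0°–56°] cycloidal, h=14: full span → s += 14 → s = 14.0000
seg 2 [56°–88.8°] uniform, h=27: full span → s += 27 → s = 41.0000
seg 3 [88.8°–190.5°] simple-harmonic, h=-23: full span → s += -23 → s = 18.0000
seg 4 [190.5°–216.3°] cycloidal, h=16: full span → s += 16 → s = 34.0000
seg 5 [216.3°–312.1°] uniform, h=16: θ=292° here. β=75.7, B=95.8. 16·75.7/95.8 = 12.6430 → s = 46.6430

46.6430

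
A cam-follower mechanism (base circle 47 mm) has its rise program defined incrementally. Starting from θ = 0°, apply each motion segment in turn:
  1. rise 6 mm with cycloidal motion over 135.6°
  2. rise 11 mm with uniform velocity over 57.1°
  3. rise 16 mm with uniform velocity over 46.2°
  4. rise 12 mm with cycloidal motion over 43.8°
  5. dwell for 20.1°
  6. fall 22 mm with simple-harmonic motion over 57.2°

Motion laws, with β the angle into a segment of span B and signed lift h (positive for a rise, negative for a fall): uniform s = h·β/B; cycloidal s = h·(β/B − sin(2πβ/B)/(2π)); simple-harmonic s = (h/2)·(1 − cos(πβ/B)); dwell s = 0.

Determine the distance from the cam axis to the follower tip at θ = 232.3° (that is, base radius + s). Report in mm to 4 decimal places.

seg 1 [0°–135.6°] cycloidal, h=6: full span → s += 6 → s = 6.0000
seg 2 [135.6°–192.7°] uniform, h=11: full span → s += 11 → s = 17.0000
seg 3 [192.7°–238.9°] uniform, h=16: θ=232.3° here. β=39.6, B=46.2. 16·39.6/46.2 = 13.7143 → s = 30.7143
radial distance = base radius + s = 47 + 30.7143 = 77.7143

77.7143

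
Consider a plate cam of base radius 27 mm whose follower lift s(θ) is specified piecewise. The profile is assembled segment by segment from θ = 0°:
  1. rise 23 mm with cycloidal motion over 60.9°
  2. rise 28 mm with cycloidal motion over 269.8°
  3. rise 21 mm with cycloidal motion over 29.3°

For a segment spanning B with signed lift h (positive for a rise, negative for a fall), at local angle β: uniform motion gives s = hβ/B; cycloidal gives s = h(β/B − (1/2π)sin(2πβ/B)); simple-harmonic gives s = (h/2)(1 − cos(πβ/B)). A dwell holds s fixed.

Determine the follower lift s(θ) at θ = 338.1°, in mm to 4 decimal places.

seg 1 [0°–60.9°] cycloidal, h=23: full span → s += 23 → s = 23.0000
seg 2 [60.9°–330.7°] cycloidal, h=28: full span → s += 28 → s = 51.0000
seg 3 [330.7°–360°] cycloidal, h=21: θ=338.1° here. β=7.4, B=29.3. 21·(0.2526 − sin(2π·0.2526)/(2π)) = 1.9619 → s = 52.9619

52.9619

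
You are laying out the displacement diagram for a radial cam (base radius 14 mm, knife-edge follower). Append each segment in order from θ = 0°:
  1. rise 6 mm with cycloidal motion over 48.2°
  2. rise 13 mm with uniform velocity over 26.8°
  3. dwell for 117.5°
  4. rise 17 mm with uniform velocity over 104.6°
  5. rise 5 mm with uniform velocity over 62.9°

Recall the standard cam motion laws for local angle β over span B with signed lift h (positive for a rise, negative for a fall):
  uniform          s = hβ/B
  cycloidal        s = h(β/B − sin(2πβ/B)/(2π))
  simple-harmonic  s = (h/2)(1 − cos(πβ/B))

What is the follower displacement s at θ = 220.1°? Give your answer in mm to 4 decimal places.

seg 1 [0°–48.2°] cycloidal, h=6: full span → s += 6 → s = 6.0000
seg 2 [48.2°–75°] uniform, h=13: full span → s += 13 → s = 19.0000
seg 3 [75°–192.5°] dwell: s stays 19.0000
seg 4 [192.5°–297.1°] uniform, h=17: θ=220.1° here. β=27.6, B=104.6. 17·27.6/104.6 = 4.4857 → s = 23.4857

23.4857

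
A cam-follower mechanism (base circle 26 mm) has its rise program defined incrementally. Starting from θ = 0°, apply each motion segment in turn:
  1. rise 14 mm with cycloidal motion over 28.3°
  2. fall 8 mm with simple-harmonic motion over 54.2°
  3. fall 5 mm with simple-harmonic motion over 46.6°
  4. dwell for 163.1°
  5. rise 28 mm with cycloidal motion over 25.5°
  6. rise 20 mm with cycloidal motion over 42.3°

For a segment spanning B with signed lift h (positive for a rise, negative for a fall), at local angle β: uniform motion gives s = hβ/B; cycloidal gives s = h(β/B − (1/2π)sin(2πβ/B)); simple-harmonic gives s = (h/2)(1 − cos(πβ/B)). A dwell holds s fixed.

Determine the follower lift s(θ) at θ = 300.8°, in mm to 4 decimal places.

seg 1 [0°–28.3°] cycloidal, h=14: full span → s += 14 → s = 14.0000
seg 2 [28.3°–82.5°] simple-harmonic, h=-8: full span → s += -8 → s = 6.0000
seg 3 [82.5°–129.1°] simple-harmonic, h=-5: full span → s += -5 → s = 1.0000
seg 4 [129.1°–292.2°] dwell: s stays 1.0000
seg 5 [292.2°–317.7°] cycloidal, h=28: θ=300.8° here. β=8.6, B=25.5. 28·(0.3373 − sin(2π·0.3373)/(2π)) = 5.6399 → s = 6.6399

6.6399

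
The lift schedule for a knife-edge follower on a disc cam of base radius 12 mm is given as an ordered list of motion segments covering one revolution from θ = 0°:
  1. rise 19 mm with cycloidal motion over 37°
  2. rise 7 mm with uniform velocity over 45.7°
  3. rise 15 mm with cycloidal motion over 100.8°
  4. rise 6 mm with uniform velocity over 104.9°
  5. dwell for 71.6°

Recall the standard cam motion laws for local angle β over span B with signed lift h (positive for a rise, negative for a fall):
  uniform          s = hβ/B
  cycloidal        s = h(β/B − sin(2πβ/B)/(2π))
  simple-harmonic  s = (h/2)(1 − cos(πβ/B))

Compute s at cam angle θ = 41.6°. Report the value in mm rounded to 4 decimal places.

seg 1 [0°–37°] cycloidal, h=19: full span → s += 19 → s = 19.0000
seg 2 [37°–82.7°] uniform, h=7: θ=41.6° here. β=4.6, B=45.7. 7·4.6/45.7 = 0.7046 → s = 19.7046

19.7046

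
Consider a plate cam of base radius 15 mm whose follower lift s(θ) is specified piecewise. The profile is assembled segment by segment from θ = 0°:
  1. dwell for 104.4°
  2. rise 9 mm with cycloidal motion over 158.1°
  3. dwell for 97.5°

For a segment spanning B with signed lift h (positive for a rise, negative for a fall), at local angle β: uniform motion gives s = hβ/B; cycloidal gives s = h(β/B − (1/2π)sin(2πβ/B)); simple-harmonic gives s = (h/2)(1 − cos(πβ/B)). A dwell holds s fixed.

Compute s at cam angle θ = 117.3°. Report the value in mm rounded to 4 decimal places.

seg 1 [0°–104.4°] dwell: s stays 0.0000
seg 2 [104.4°–262.5°] cycloidal, h=9: θ=117.3° here. β=12.9, B=158.1. 9·(0.0816 − sin(2π·0.0816)/(2π)) = 0.0317 → s = 0.0317

0.0317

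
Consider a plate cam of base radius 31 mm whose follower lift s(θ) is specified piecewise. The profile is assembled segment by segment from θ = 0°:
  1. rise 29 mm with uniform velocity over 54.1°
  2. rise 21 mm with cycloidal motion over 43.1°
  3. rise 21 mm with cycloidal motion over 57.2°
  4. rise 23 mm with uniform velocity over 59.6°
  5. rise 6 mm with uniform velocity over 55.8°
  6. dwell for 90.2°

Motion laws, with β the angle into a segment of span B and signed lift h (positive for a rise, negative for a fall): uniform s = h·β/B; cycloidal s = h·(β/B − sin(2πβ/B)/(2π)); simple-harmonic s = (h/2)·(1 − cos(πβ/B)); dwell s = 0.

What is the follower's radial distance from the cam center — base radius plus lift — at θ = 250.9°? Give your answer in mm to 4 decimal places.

seg 1 [0°–54.1°] uniform, h=29: full span → s += 29 → s = 29.0000
seg 2 [54.1°–97.2°] cycloidal, h=21: full span → s += 21 → s = 50.0000
seg 3 [97.2°–154.4°] cycloidal, h=21: full span → s += 21 → s = 71.0000
seg 4 [154.4°–214°] uniform, h=23: full span → s += 23 → s = 94.0000
seg 5 [214°–269.8°] uniform, h=6: θ=250.9° here. β=36.9, B=55.8. 6·36.9/55.8 = 3.9677 → s = 97.9677
radial distance = base radius + s = 31 + 97.9677 = 128.9677

128.9677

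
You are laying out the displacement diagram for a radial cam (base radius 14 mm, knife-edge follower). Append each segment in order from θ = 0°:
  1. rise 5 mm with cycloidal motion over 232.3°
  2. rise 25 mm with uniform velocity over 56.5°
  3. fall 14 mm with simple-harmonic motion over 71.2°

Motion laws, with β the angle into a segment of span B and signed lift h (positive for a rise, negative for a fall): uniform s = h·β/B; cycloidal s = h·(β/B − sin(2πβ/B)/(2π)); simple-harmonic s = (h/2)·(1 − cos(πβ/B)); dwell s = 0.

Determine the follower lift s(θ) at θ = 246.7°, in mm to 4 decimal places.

seg 1 [0°–232.3°] cycloidal, h=5: full span → s += 5 → s = 5.0000
seg 2 [232.3°–288.8°] uniform, h=25: θ=246.7° here. β=14.4, B=56.5. 25·14.4/56.5 = 6.3717 → s = 11.3717

11.3717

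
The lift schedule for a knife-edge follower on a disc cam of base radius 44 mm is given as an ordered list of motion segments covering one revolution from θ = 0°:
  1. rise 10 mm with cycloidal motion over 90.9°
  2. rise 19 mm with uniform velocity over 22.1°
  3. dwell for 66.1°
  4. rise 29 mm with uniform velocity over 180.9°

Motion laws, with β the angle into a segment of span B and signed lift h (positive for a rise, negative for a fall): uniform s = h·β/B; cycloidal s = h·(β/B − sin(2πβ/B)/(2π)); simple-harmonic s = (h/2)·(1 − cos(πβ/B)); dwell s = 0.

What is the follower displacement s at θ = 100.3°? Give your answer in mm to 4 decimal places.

seg 1 [0°–90.9°] cycloidal, h=10: full span → s += 10 → s = 10.0000
seg 2 [90.9°–113°] uniform, h=19: θ=100.3° here. β=9.4, B=22.1. 19·9.4/22.1 = 8.0814 → s = 18.0814

18.0814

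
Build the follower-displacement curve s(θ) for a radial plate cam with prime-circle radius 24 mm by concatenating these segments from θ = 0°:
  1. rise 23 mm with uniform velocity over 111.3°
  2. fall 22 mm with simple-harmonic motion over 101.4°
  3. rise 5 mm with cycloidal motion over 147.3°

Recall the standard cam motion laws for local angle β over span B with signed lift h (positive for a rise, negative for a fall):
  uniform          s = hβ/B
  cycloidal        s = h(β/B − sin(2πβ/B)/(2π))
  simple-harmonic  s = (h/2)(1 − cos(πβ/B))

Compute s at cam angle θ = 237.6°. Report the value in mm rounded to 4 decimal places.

seg 1 [0°–111.3°] uniform, h=23: full span → s += 23 → s = 23.0000
seg 2 [111.3°–212.7°] simple-harmonic, h=-22: full span → s += -22 → s = 1.0000
seg 3 [212.7°–360°] cycloidal, h=5: θ=237.6° here. β=24.9, B=147.3. 5·(0.1690 − sin(2π·0.1690)/(2π)) = 0.1502 → s = 1.1502

1.1502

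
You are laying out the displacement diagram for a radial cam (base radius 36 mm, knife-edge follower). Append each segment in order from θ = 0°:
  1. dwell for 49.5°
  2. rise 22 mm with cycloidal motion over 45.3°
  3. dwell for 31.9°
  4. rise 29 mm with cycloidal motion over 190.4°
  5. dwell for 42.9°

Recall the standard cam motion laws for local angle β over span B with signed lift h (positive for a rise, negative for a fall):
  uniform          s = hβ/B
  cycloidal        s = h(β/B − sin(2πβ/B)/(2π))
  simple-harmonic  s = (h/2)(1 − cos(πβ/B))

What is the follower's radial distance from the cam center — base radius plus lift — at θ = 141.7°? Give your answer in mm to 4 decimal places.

seg 1 [0°–49.5°] dwell: s stays 0.0000
seg 2 [49.5°–94.8°] cycloidal, h=22: full span → s += 22 → s = 22.0000
seg 3 [94.8°–126.7°] dwell: s stays 22.0000
seg 4 [126.7°–317.1°] cycloidal, h=29: θ=141.7° here. β=15, B=190.4. 29·(0.0788 − sin(2π·0.0788)/(2π)) = 0.0922 → s = 22.0922
radial distance = base radius + s = 36 + 22.0922 = 58.0922

58.0922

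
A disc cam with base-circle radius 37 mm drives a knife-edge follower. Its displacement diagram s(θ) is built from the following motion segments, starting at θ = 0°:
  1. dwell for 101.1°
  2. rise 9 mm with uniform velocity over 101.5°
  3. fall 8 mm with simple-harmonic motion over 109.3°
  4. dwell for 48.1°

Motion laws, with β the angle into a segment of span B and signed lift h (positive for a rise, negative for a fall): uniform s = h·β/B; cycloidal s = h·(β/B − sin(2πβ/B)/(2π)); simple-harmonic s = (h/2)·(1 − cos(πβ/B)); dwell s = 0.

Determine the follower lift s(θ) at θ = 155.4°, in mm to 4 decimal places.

seg 1 [0°–101.1°] dwell: s stays 0.0000
seg 2 [101.1°–202.6°] uniform, h=9: θ=155.4° here. β=54.3, B=101.5. 9·54.3/101.5 = 4.8148 → s = 4.8148

4.8148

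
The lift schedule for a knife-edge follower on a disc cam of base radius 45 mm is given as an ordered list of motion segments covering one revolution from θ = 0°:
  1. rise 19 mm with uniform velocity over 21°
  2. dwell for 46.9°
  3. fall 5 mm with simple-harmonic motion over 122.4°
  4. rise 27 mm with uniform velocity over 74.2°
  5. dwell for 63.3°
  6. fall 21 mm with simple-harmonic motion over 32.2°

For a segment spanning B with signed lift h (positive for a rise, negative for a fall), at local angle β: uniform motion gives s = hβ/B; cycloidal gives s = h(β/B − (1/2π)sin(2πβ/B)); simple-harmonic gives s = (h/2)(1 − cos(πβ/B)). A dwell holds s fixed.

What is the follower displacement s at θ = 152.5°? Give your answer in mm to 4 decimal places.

seg 1 [0°–21°] uniform, h=19: full span → s += 19 → s = 19.0000
seg 2 [21°–67.9°] dwell: s stays 19.0000
seg 3 [67.9°–190.3°] simple-harmonic, h=-5: θ=152.5° here. β=84.6, B=122.4. -5/2·(1 − cos(π·0.6912)) = -3.9128 → s = 15.0872

15.0872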